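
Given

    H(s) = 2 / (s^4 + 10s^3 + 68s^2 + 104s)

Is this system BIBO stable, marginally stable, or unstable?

The denominator s^4 + 10s^3 + 68s^2 + 104s factors as s(s^2 + 8s + 52)(s + 2), giving poles at s = 0, -4 ± 6j, -2.
Since the simple pole(s) at s = 0 lie on the jω-axis with none in the right half-plane, the system is marginally stable.

marginally stable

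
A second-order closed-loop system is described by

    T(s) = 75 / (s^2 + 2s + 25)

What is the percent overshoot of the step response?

Comparing s^2 + 2s + 25 to s^2 + 2ζωₙs + ωₙ²: ωₙ = 5 rad/s and ζ = 2/(2·5) = 0.2.
%OS = 100·exp(−πζ/√(1−ζ²)) = 100·exp(−π·0.2/√(1−0.2²)) ≈ 52.7%.

%OS ≈ 52.7%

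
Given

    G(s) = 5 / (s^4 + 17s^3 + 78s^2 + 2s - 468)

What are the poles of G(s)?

The poles are the roots of the denominator s^4 + 17s^3 + 78s^2 + 2s - 468 = 0.
Trying s = 2: the polynomial evaluates to 0, so (s - 2) is a factor.
Dividing out leaves s^3 + 19s^2 + 116s + 234 = 0.
This factors further as (s^2 + 10s + 26)(s + 9) = 0.

s = 2, -5 + j, -5 - j, -9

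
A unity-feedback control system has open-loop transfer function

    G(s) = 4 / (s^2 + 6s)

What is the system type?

Factor s from the denominator: s^2 + 6s = s·(s + 6).
There is 1 pole at the origin, so the system is Type 1.

Type 1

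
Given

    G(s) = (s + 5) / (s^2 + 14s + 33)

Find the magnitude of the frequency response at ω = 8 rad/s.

|G(j8)| ≈ 0.08118

Substitute s = j8: numerator = 5 + j8, denominator = -31 + j112.
|G(j8)| = |5 + j8| / |-31 + j112| = 9.4340 / 116.21 ≈ 0.08118.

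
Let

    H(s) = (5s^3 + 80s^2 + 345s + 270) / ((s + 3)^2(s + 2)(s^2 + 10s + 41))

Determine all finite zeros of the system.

Set the numerator to zero: 5s^3 + 80s^2 + 345s + 270 = 0, i.e. 5·(s^3 + 16s^2 + 69s + 54) = 0.
Factoring: (s + 1)(s + 6)(s + 9) = 0.

s = -1, -6, -9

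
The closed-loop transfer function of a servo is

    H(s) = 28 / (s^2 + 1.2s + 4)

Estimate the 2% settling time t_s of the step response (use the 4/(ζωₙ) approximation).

t_s ≈ 6.667 s

Comparing s^2 + 1.2s + 4 to s^2 + 2ζωₙs + ωₙ²: ωₙ = 2 rad/s and ζ = 1.2/(2·2) = 0.3.
ζωₙ = 1.2/2 = 0.6, so t_s ≈ 4/(ζωₙ) = 4/0.6 ≈ 6.667 s.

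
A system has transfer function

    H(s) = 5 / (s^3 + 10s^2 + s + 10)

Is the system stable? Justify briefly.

The denominator s^3 + 10s^2 + s + 10 factors as (s^2 + 1)(s + 10), giving poles at s = ±j, -10.
Since the simple pole(s) at s = j, -j lie on the jω-axis with none in the right half-plane, the system is marginally stable.

marginally stable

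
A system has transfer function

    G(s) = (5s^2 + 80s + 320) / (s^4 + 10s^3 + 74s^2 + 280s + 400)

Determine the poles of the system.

The poles are the roots of the denominator s^4 + 10s^3 + 74s^2 + 280s + 400 = 0.
No real roots exist; factor into two real quadratics: (s^2 + 6s + 10)(s^2 + 4s + 40) = 0.
Each quadratic gives a conjugate pair via the quadratic formula.

s = -3 + j, -3 - j, -2 + 6j, -2 - 6j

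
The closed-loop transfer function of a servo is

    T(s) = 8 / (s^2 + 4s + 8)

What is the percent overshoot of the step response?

%OS ≈ 4.32%

Comparing s^2 + 4s + 8 to s^2 + 2ζωₙs + ωₙ²: ωₙ = √8 ≈ 2.828 rad/s and ζ = 4/(2·√8) ≈ 0.7071.
%OS = 100·exp(−πζ/√(1−ζ²)) = 100·exp(−π·0.7071/√(1−0.7071²)) ≈ 4.32%.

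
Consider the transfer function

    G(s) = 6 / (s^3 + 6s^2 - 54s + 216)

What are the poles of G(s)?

s = 3 + 3j, 3 - 3j, -12

The poles are the roots of the denominator s^3 + 6s^2 - 54s + 216 = 0.
Trying s = -12: the polynomial evaluates to 0, so (s + 12) is a factor.
Dividing out leaves s^2 - 6s + 18 = 0.
The quadratic formula then gives s = 3 ± 3j.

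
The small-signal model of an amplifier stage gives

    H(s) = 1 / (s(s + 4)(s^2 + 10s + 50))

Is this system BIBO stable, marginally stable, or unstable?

marginally stable

The poles can be read from the denominator factors: s = 0, -4, -5 ± 5j.
Since the simple pole(s) at s = 0 lie on the jω-axis with none in the right half-plane, the system is marginally stable.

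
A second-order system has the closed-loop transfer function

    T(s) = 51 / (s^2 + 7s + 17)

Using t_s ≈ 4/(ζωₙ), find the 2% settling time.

t_s ≈ 1.143 s

Comparing s^2 + 7s + 17 to s^2 + 2ζωₙs + ωₙ²: ωₙ = √17 ≈ 4.123 rad/s and ζ = 7/(2·√17) ≈ 0.8489.
ζωₙ = 7/2 = 3.5, so t_s ≈ 4/(ζωₙ) = 4/3.5 ≈ 1.143 s.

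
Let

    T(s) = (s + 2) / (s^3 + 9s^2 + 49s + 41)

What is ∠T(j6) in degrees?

∠T(j6) ≈ -93.03°

At s = j6: numerator = 2 + j6, denominator = -283 + j78.
∠T = ∠num − ∠den = 71.565° − (164.59°) = -93.03°.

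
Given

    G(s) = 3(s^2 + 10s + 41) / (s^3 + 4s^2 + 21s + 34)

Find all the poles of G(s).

s = -1 ± 4j, -2

The poles are the roots of the denominator s^3 + 4s^2 + 21s + 34 = 0.
Trying s = -2: the polynomial evaluates to 0, so (s + 2) is a factor.
Dividing out leaves s^2 + 2s + 17 = 0.
The quadratic formula then gives s = -1 ± 4j.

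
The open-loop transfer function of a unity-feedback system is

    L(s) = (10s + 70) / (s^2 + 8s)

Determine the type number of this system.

Factor s from the denominator: s^2 + 8s = s·(s + 8).
There is 1 pole at the origin, so the system is Type 1.

Type 1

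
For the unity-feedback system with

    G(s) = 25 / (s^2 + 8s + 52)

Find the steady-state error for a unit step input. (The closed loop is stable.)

e_ss = 0.6753

G(s) has no poles at the origin.
This is a Type 0 system. Kp = lim_{s→0} G(s) = 25/52.
e_ss = 1/(1 + Kp) = 1/(1 + 25/52) = 52/77 ≈ 0.6753.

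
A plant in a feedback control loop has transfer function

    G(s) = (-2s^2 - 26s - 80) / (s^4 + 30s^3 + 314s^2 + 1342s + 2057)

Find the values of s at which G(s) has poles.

s = -4 + j, -4 - j, -11, -11

The poles are the roots of the denominator s^4 + 30s^3 + 314s^2 + 1342s + 2057 = 0.
Trying s = -11: the polynomial evaluates to 0, so (s + 11) is a factor.
Dividing out leaves s^3 + 19s^2 + 105s + 187 = 0.
This factors further as (s^2 + 8s + 17)(s + 11) = 0.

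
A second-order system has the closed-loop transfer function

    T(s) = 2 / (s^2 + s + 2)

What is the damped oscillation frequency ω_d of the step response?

Comparing s^2 + s + 2 to s^2 + 2ζωₙs + ωₙ²: ωₙ = √2 ≈ 1.414 rad/s and ζ = 1/(2·√2) ≈ 0.3536.
ζωₙ = 1/2 = 0.5, so ω_d = ωₙ√(1−ζ²) = √(ωₙ² − (ζωₙ)²) = √(2 − 0.5²) = √1.75 ≈ 1.323 rad/s.

ω_d ≈ 1.323 rad/s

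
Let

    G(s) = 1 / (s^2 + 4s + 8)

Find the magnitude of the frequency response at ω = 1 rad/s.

|G(j1)| ≈ 0.1240

Substitute s = j1: numerator = 1, denominator = 7 + j4.
|G(j1)| = |1| / |7 + j4| = 1 / 8.0623 ≈ 0.1240.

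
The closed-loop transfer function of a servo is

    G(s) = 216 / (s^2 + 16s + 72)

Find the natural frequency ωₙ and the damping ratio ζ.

Compare the denominator to the standard form s^2 + 2ζωₙs + ωₙ².
ωₙ² = 72, so ωₙ = √72 ≈ 8.485 rad/s.
2ζωₙ = 16, so ζ = 16/(2·√72) ≈ 0.9428.
With ζ = 0.9428 the response is underdamped.

ωₙ ≈ 8.485 rad/s, ζ ≈ 0.9428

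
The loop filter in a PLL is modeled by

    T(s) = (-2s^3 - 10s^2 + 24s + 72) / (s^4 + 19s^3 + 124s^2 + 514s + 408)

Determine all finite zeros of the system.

Set the numerator to zero: -2s^3 - 10s^2 + 24s + 72 = 0, i.e. -2·(s^3 + 5s^2 - 12s - 36) = 0.
Factoring: (s - 3)(s + 2)(s + 6) = 0.

s = 3, -2, -6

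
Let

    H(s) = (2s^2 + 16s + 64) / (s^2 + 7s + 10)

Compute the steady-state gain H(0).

H(0) = 32/5 ≈ 6.400

Set s = 0: H(0) = (64) / (10) = 32/5.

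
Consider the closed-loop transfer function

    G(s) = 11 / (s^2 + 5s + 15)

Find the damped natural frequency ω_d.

ω_d ≈ 2.958 rad/s

Comparing s^2 + 5s + 15 to s^2 + 2ζωₙs + ωₙ²: ωₙ = √15 ≈ 3.873 rad/s and ζ = 5/(2·√15) ≈ 0.6455.
ζωₙ = 5/2 = 2.5, so ω_d = ωₙ√(1−ζ²) = √(ωₙ² − (ζωₙ)²) = √(15 − 2.5²) = √8.75 ≈ 2.958 rad/s.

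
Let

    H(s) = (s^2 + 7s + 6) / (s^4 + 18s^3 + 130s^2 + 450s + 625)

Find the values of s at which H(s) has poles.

s = -4 ± 3j, -5, -5

The poles are the roots of the denominator s^4 + 18s^3 + 130s^2 + 450s + 625 = 0.
Trying s = -5: the polynomial evaluates to 0, so (s + 5) is a factor.
Dividing out leaves s^3 + 13s^2 + 65s + 125 = 0.
This factors further as (s^2 + 8s + 25)(s + 5) = 0.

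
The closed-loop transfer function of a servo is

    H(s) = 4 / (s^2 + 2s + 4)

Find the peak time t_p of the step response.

t_p ≈ 1.814 s

Comparing s^2 + 2s + 4 to s^2 + 2ζωₙs + ωₙ²: ωₙ = 2 rad/s and ζ = 2/(2·2) = 0.5.
ζωₙ = 2/2 = 1, so ω_d = ωₙ√(1−ζ²) = √(ωₙ² − (ζωₙ)²) = √(4 − 1²) = √3 ≈ 1.732 rad/s.
t_p = π/ω_d = π/1.732 ≈ 1.814 s.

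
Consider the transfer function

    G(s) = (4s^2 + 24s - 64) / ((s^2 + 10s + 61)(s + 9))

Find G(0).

Set s = 0: G(0) = (-64) / (549) = -64/549.

G(0) = -64/549 ≈ -0.1166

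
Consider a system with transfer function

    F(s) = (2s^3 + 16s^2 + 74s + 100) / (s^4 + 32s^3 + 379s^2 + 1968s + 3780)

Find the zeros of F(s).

s = -3 ± 4j, -2

Set the numerator to zero: 2s^3 + 16s^2 + 74s + 100 = 0, i.e. 2·(s^3 + 8s^2 + 37s + 50) = 0.
Factoring: (s^2 + 6s + 25)(s + 2) = 0.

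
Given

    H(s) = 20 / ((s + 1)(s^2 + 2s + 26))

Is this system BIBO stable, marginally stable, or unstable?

The poles can be read from the denominator factors: s = -1, -1 ± 5j.
Since all poles lie strictly in the left half-plane, the system is stable.

stable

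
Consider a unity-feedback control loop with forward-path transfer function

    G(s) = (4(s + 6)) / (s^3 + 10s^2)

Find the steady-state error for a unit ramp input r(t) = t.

e_ss = 0

G(s) has 2 poles at the origin.
This is a Type 2 system; for a ramp input the steady-state error is zero.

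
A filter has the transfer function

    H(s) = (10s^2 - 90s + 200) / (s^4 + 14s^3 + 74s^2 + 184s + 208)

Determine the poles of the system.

The poles are the roots of the denominator s^4 + 14s^3 + 74s^2 + 184s + 208 = 0.
No real roots exist; factor into two real quadratics: (s^2 + 10s + 26)(s^2 + 4s + 8) = 0.
Each quadratic gives a conjugate pair via the quadratic formula.

s = -5 ± j, -2 ± 2j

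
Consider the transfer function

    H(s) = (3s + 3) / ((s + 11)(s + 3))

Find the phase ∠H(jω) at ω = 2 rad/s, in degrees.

At s = j2: numerator = 3 + j6, denominator = 29 + j28.
∠H = ∠num − ∠den = 63.435° − (43.995°) = 19.44°.

∠H(j2) ≈ 19.44°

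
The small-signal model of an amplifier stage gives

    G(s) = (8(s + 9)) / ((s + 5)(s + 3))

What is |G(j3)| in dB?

|G(j3)|_dB ≈ 9.74 dB

Substitute s = j3: numerator = 72 + j24, denominator = 6 + j24.
|G(j3)| = |72 + j24| / |6 + j24| = 75.895 / 24.739 ≈ 3.068.
In decibels: 20·log₁₀(3.068) ≈ 9.74 dB.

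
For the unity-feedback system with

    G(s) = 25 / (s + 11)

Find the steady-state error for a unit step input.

e_ss = 0.3056

G(s) has no poles at the origin.
This is a Type 0 system. Kp = lim_{s→0} G(s) = 25/11.
e_ss = 1/(1 + Kp) = 1/(1 + 25/11) = 11/36 ≈ 0.3056.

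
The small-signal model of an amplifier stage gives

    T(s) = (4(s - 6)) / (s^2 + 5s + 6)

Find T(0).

T(0) = -4

Set s = 0: T(0) = (-24) / (6) = -4.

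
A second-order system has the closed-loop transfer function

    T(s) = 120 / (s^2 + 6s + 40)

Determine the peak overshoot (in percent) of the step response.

%OS ≈ 18.4%

Comparing s^2 + 6s + 40 to s^2 + 2ζωₙs + ωₙ²: ωₙ = √40 ≈ 6.325 rad/s and ζ = 6/(2·√40) ≈ 0.4743.
%OS = 100·exp(−πζ/√(1−ζ²)) = 100·exp(−π·0.4743/√(1−0.4743²)) ≈ 18.4%.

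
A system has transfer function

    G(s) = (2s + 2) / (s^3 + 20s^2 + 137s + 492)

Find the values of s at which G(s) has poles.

s = -4 + 5j, -4 - 5j, -12

The poles are the roots of the denominator s^3 + 20s^2 + 137s + 492 = 0.
Trying s = -12: the polynomial evaluates to 0, so (s + 12) is a factor.
Dividing out leaves s^2 + 8s + 41 = 0.
The quadratic formula then gives s = -4 ± 5j.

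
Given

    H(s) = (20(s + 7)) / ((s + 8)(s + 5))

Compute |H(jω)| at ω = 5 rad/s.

Substitute s = j5: numerator = 140 + j100, denominator = 15 + j65.
|H(j5)| = |140 + j100| / |15 + j65| = 172.05 / 66.708 ≈ 2.579.

|H(j5)| ≈ 2.579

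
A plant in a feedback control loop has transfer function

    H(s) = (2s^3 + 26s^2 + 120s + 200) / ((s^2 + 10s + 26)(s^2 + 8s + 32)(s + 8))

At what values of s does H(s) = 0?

s = -5, -4 + 2j, -4 - 2j

Set the numerator to zero: 2s^3 + 26s^2 + 120s + 200 = 0, i.e. 2·(s^3 + 13s^2 + 60s + 100) = 0.
Factoring: (s + 5)(s^2 + 8s + 20) = 0.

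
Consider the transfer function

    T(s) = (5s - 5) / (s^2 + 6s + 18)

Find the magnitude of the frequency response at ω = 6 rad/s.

Substitute s = j6: numerator = -5 + j30, denominator = -18 + j36.
|T(j6)| = |-5 + j30| / |-18 + j36| = 30.414 / 40.249 ≈ 0.7556.

|T(j6)| ≈ 0.7556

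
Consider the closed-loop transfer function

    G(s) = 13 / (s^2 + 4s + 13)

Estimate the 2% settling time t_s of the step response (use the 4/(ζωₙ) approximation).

Comparing s^2 + 4s + 13 to s^2 + 2ζωₙs + ωₙ²: ωₙ = √13 ≈ 3.606 rad/s and ζ = 4/(2·√13) ≈ 0.5547.
ζωₙ = 4/2 = 2, so t_s ≈ 4/(ζωₙ) = 4/2 = 2 s.

t_s ≈ 2 s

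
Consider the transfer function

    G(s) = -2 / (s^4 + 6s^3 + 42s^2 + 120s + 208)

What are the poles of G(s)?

s = -2 ± 2j, -1 ± 5j

The poles are the roots of the denominator s^4 + 6s^3 + 42s^2 + 120s + 208 = 0.
No real roots exist; factor into two real quadratics: (s^2 + 4s + 8)(s^2 + 2s + 26) = 0.
Each quadratic gives a conjugate pair via the quadratic formula.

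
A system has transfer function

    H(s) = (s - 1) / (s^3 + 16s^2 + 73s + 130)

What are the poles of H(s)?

s = -3 ± 2j, -10

The poles are the roots of the denominator s^3 + 16s^2 + 73s + 130 = 0.
Trying s = -10: the polynomial evaluates to 0, so (s + 10) is a factor.
Dividing out leaves s^2 + 6s + 13 = 0.
The quadratic formula then gives s = -3 ± 2j.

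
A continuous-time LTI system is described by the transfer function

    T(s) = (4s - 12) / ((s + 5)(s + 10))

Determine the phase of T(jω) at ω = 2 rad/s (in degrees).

∠T(j2) ≈ 113.2°

At s = j2: numerator = -12 + j8, denominator = 46 + j30.
∠T = ∠num − ∠den = 146.31° − (33.111°) = 113.2°.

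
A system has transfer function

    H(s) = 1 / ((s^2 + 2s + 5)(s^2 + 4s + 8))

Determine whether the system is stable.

stable

The poles can be read from the denominator factors: s = -1 ± 2j, -2 ± 2j.
Since all poles lie strictly in the left half-plane, the system is stable.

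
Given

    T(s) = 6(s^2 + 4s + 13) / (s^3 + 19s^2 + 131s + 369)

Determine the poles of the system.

The poles are the roots of the denominator s^3 + 19s^2 + 131s + 369 = 0.
Trying s = -9: the polynomial evaluates to 0, so (s + 9) is a factor.
Dividing out leaves s^2 + 10s + 41 = 0.
The quadratic formula then gives s = -5 ± 4j.

s = -9, -5 ± 4j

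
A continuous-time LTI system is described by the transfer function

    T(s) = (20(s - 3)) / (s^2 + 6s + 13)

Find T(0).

T(0) = -60/13 ≈ -4.615

At s = 0 each factor (s + a) contributes a and each (s^2 + bs + c) contributes c.
T(0) = 20·(-3) / ((13)) = -60/13 = -60/13.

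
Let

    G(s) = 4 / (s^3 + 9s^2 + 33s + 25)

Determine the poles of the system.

s = -4 ± 3j, -1

The poles are the roots of the denominator s^3 + 9s^2 + 33s + 25 = 0.
Trying s = -1: the polynomial evaluates to 0, so (s + 1) is a factor.
Dividing out leaves s^2 + 8s + 25 = 0.
The quadratic formula then gives s = -4 ± 3j.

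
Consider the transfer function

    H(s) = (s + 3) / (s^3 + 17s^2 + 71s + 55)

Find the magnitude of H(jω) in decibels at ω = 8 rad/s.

|H(j8)|_dB ≈ -41.7 dB

Substitute s = j8: numerator = 3 + j8, denominator = -1033 + j56.
|H(j8)| = |3 + j8| / |-1033 + j56| = 8.5440 / 1034.5 ≈ 0.008259.
In decibels: 20·log₁₀(0.008259) ≈ -41.7 dB.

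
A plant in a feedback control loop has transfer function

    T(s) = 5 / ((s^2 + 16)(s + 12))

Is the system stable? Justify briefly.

The poles can be read from the denominator factors: s = ±4j, -12.
Since the simple pole(s) at s = ±4j lie on the jω-axis with none in the right half-plane, the system is marginally stable.

marginally stable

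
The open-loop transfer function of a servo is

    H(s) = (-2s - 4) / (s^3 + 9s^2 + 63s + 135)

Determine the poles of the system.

s = -3 ± 6j, -3

The poles are the roots of the denominator s^3 + 9s^2 + 63s + 135 = 0.
Trying s = -3: the polynomial evaluates to 0, so (s + 3) is a factor.
Dividing out leaves s^2 + 6s + 45 = 0.
The quadratic formula then gives s = -3 ± 6j.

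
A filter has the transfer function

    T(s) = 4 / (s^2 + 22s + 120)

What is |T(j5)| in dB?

|T(j5)|_dB ≈ -31.2 dB

Substitute s = j5: numerator = 4, denominator = 95 + j110.
|T(j5)| = |4| / |95 + j110| = 4 / 145.34 ≈ 0.02752.
In decibels: 20·log₁₀(0.02752) ≈ -31.2 dB.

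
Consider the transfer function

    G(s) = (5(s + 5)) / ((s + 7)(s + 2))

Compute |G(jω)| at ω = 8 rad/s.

|G(j8)| ≈ 0.5381

Substitute s = j8: numerator = 25 + j40, denominator = -50 + j72.
|G(j8)| = |25 + j40| / |-50 + j72| = 47.170 / 87.658 ≈ 0.5381.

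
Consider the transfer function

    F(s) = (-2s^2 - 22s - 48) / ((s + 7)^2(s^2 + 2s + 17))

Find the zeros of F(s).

s = -8, -3

Set the numerator to zero: -2s^2 - 22s - 48 = 0, i.e. -2·(s^2 + 11s + 24) = 0.
Factoring: (s + 8)(s + 3) = 0.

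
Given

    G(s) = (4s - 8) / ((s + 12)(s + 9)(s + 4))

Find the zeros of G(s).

Set the numerator to zero: 4s - 8 = 0, i.e. 4·(s - 2) = 0.
So s = 2.

s = 2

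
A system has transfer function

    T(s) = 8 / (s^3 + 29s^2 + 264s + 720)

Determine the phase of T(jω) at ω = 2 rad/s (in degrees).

∠T(j2) ≈ -40.73°

At s = j2: numerator = 8, denominator = 604 + j520.
∠T = ∠num − ∠den = 0° − (40.726°) = -40.73°.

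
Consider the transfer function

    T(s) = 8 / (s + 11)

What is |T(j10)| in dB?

Substitute s = j10: numerator = 8, denominator = 11 + j10.
|T(j10)| = |8| / |11 + j10| = 8 / 14.866 ≈ 0.5381.
In decibels: 20·log₁₀(0.5381) ≈ -5.38 dB.

|T(j10)|_dB ≈ -5.38 dB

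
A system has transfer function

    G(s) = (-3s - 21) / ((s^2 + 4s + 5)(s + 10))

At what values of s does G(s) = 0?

Set the numerator to zero: -3s - 21 = 0, i.e. -3·(s + 7) = 0.
So s = -7.

s = -7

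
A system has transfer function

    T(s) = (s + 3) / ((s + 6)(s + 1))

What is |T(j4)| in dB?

|T(j4)|_dB ≈ -15.5 dB

Substitute s = j4: numerator = 3 + j4, denominator = -10 + j28.
|T(j4)| = |3 + j4| / |-10 + j28| = 5 / 29.732 ≈ 0.1682.
In decibels: 20·log₁₀(0.1682) ≈ -15.5 dB.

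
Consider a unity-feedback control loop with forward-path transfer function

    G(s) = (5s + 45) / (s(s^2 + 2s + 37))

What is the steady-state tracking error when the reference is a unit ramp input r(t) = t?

e_ss = 0.8222

G(s) has one pole at the origin.
This is a Type 1 system. Kv = lim_{s→0} s·G(s) = 45/37.
e_ss = 1/Kv = 1/(45/37) = 37/45 ≈ 0.8222.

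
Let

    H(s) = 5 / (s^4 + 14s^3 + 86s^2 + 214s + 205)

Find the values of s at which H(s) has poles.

The poles are the roots of the denominator s^4 + 14s^3 + 86s^2 + 214s + 205 = 0.
No real roots exist; factor into two real quadratics: (s^2 + 10s + 41)(s^2 + 4s + 5) = 0.
Each quadratic gives a conjugate pair via the quadratic formula.

s = -5 ± 4j, -2 ± j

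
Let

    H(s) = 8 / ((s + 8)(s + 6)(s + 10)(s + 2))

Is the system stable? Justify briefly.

The poles can be read from the denominator factors: s = -8, -6, -10, -2.
Since all poles lie strictly in the left half-plane, the system is stable.

stable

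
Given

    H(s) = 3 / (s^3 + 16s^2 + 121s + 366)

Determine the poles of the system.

The poles are the roots of the denominator s^3 + 16s^2 + 121s + 366 = 0.
Trying s = -6: the polynomial evaluates to 0, so (s + 6) is a factor.
Dividing out leaves s^2 + 10s + 61 = 0.
The quadratic formula then gives s = -5 ± 6j.

s = -5 ± 6j, -6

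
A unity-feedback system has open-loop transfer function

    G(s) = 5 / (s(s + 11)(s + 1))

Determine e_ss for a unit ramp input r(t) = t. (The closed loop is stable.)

e_ss = 2.200

G(s) has one pole at the origin.
This is a Type 1 system. Kv = lim_{s→0} s·G(s) = 5/11.
e_ss = 1/Kv = 1/(5/11) = 11/5 ≈ 2.200.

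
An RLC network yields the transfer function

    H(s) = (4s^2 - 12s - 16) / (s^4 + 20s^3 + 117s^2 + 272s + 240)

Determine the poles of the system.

The poles are the roots of the denominator s^4 + 20s^3 + 117s^2 + 272s + 240 = 0.
Trying s = -12: the polynomial evaluates to 0, so (s + 12) is a factor.
Dividing out leaves s^3 + 8s^2 + 21s + 20 = 0.
This factors further as (s^2 + 4s + 5)(s + 4) = 0.

s = -2 ± j, -12, -4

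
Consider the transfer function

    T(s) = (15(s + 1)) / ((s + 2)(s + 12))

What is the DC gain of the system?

T(0) = 5/8 ≈ 0.6250

At s = 0 each factor (s + a) contributes a and each (s^2 + bs + c) contributes c.
T(0) = 15·(1) / ((2) · (12)) = 15/24 = 5/8.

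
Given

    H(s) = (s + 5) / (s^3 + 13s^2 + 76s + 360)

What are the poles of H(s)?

s = -2 + 6j, -2 - 6j, -9

The poles are the roots of the denominator s^3 + 13s^2 + 76s + 360 = 0.
Trying s = -9: the polynomial evaluates to 0, so (s + 9) is a factor.
Dividing out leaves s^2 + 4s + 40 = 0.
The quadratic formula then gives s = -2 ± 6j.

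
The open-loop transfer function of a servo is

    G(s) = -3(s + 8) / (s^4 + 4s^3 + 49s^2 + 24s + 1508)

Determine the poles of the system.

s = -4 ± 6j, 2 ± 5j

The poles are the roots of the denominator s^4 + 4s^3 + 49s^2 + 24s + 1508 = 0.
No real roots exist; factor into two real quadratics: (s^2 + 8s + 52)(s^2 - 4s + 29) = 0.
Each quadratic gives a conjugate pair via the quadratic formula.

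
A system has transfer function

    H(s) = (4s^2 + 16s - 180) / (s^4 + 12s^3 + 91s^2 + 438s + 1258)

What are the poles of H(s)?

s = -1 + 6j, -1 - 6j, -5 + 3j, -5 - 3j

The poles are the roots of the denominator s^4 + 12s^3 + 91s^2 + 438s + 1258 = 0.
No real roots exist; factor into two real quadratics: (s^2 + 2s + 37)(s^2 + 10s + 34) = 0.
Each quadratic gives a conjugate pair via the quadratic formula.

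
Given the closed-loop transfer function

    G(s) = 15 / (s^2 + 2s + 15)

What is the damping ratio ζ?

ζ ≈ 0.2582

Compare the denominator to the standard form s^2 + 2ζωₙs + ωₙ².
ωₙ² = 15, so ωₙ = √15 ≈ 3.873 rad/s.
2ζωₙ = 2, so ζ = 2/(2·√15) ≈ 0.2582.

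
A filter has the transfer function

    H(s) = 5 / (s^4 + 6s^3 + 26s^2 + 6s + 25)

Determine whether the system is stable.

marginally stable

The denominator s^4 + 6s^3 + 26s^2 + 6s + 25 factors as (s^2 + 1)(s^2 + 6s + 25), giving poles at s = j, -j, -3 + 4j, -3 - 4j.
Since the simple pole(s) at s = j, -j lie on the jω-axis with none in the right half-plane, the system is marginally stable.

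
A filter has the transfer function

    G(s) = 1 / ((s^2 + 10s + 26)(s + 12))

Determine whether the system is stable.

The poles can be read from the denominator factors: s = -5 + j, -5 - j, -12.
Since all poles lie strictly in the left half-plane, the system is stable.

stable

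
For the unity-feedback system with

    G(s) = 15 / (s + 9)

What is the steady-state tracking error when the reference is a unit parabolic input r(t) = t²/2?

G(s) has no poles at the origin.
This is a Type 0 system; Ka = lim_{s→0} s^2·G(s) = 0, so the steady-state error for a parabola input is infinite.

e_ss = ∞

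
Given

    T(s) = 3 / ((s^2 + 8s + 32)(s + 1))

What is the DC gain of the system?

T(0) = 3/32 ≈ 0.09375

At s = 0 each factor (s + a) contributes a and each (s^2 + bs + c) contributes c.
T(0) = 3·1 / ((32) · (1)) = 3/32 = 3/32.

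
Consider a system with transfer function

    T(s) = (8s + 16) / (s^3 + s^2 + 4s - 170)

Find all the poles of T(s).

s = -3 ± 5j, 5

The poles are the roots of the denominator s^3 + s^2 + 4s - 170 = 0.
Trying s = 5: the polynomial evaluates to 0, so (s - 5) is a factor.
Dividing out leaves s^2 + 6s + 34 = 0.
The quadratic formula then gives s = -3 ± 5j.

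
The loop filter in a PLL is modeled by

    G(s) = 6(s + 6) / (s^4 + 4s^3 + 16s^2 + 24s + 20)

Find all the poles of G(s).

The poles are the roots of the denominator s^4 + 4s^3 + 16s^2 + 24s + 20 = 0.
No real roots exist; factor into two real quadratics: (s^2 + 2s + 2)(s^2 + 2s + 10) = 0.
Each quadratic gives a conjugate pair via the quadratic formula.

s = -1 + j, -1 - j, -1 + 3j, -1 - 3j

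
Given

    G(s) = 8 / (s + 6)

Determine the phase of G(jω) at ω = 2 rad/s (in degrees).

At s = j2: numerator = 8, denominator = 6 + j2.
∠G = ∠num − ∠den = 0° − (18.435°) = -18.43°.

∠G(j2) ≈ -18.43°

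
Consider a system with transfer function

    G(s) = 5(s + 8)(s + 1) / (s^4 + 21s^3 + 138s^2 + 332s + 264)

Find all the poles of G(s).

The poles are the roots of the denominator s^4 + 21s^3 + 138s^2 + 332s + 264 = 0.
Trying s = -2: the polynomial evaluates to 0, so (s + 2) is a factor.
Dividing out leaves s^3 + 19s^2 + 100s + 132 = 0.
This factors further as (s + 11)(s + 2)(s + 6) = 0.

s = -2, -11, -2, -6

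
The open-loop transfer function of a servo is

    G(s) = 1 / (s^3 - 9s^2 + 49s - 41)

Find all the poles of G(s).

The poles are the roots of the denominator s^3 - 9s^2 + 49s - 41 = 0.
Trying s = 1: the polynomial evaluates to 0, so (s - 1) is a factor.
Dividing out leaves s^2 - 8s + 41 = 0.
The quadratic formula then gives s = 4 ± 5j.

s = 4 ± 5j, 1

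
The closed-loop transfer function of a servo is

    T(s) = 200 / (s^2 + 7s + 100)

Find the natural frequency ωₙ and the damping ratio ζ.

Compare the denominator to the standard form s^2 + 2ζωₙs + ωₙ².
ωₙ² = 100, so ωₙ = 10 rad/s.
2ζωₙ = 7, so ζ = 7/(2·10) = 0.35.

ωₙ = 10 rad/s, ζ = 0.35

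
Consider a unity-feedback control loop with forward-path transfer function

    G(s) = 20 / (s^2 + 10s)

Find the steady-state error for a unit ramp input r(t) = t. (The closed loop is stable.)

G(s) has one pole at the origin.
This is a Type 1 system. Kv = lim_{s→0} s·G(s) = 20/10 = 2.
e_ss = 1/Kv = 1/(2) = 1/2 ≈ 0.5000.

e_ss = 0.5000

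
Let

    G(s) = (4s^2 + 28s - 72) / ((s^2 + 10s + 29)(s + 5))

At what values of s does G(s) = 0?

Set the numerator to zero: 4s^2 + 28s - 72 = 0, i.e. 4·(s^2 + 7s - 18) = 0.
Factoring: (s + 9)(s - 2) = 0.

s = -9, 2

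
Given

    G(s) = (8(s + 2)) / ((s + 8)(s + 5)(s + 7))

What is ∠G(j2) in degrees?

∠G(j2) ≈ -6.783°

At s = j2: numerator = 16 + j16, denominator = 200 + j254.
∠G = ∠num − ∠den = 45° − (51.783°) = -6.783°.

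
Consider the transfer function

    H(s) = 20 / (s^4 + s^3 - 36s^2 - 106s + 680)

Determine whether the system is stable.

unstable

The denominator s^4 + s^3 - 36s^2 - 106s + 680 factors as (s^2 + 10s + 34)(s - 4)(s - 5), giving poles at s = -5 + 3j, -5 - 3j, 4, 5.
Since the pole(s) at s = 4, 5 lie in the right half-plane, the system is unstable.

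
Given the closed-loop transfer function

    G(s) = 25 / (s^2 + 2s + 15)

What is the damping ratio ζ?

ζ ≈ 0.2582

Compare the denominator to the standard form s^2 + 2ζωₙs + ωₙ².
ωₙ² = 15, so ωₙ = √15 ≈ 3.873 rad/s.
2ζωₙ = 2, so ζ = 2/(2·√15) ≈ 0.2582.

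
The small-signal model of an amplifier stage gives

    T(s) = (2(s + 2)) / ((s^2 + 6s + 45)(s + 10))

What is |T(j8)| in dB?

|T(j8)|_dB ≈ -32.1 dB

Substitute s = j8: numerator = 4 + j16, denominator = -574 + j328.
|T(j8)| = |4 + j16| / |-574 + j328| = 16.492 / 661.11 ≈ 0.02495.
In decibels: 20·log₁₀(0.02495) ≈ -32.1 dB.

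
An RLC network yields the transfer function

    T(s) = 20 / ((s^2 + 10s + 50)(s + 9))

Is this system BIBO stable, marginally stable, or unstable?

stable

The poles can be read from the denominator factors: s = -5 + 5j, -5 - 5j, -9.
Since all poles lie strictly in the left half-plane, the system is stable.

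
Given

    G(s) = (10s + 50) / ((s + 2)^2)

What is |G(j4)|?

Substitute s = j4: numerator = 50 + j40, denominator = -12 + j16.
|G(j4)| = |50 + j40| / |-12 + j16| = 64.031 / 20 ≈ 3.202.

|G(j4)| ≈ 3.202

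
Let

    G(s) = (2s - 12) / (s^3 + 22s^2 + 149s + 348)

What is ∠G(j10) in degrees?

∠G(j10) ≈ -44.22°

At s = j10: numerator = -12 + j20, denominator = -1852 + j490.
∠G = ∠num − ∠den = 120.96° − (165.18°) = -44.22°.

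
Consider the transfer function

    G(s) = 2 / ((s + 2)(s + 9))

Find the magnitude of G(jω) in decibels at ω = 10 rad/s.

|G(j10)|_dB ≈ -36.7 dB

Substitute s = j10: numerator = 2, denominator = -82 + j110.
|G(j10)| = |2| / |-82 + j110| = 2 / 137.20 ≈ 0.01458.
In decibels: 20·log₁₀(0.01458) ≈ -36.7 dB.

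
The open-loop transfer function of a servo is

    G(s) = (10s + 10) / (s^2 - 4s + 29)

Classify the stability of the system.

The poles can be read from the denominator factors: s = 2 + 5j, 2 - 5j.
Since the pole(s) at s = 2 + 5j, 2 - 5j lie in the right half-plane, the system is unstable.

unstable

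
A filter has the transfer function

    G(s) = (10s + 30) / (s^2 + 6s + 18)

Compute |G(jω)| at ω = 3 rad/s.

|G(j3)| ≈ 2.108

Substitute s = j3: numerator = 30 + j30, denominator = 9 + j18.
|G(j3)| = |30 + j30| / |9 + j18| = 42.426 / 20.125 ≈ 2.108.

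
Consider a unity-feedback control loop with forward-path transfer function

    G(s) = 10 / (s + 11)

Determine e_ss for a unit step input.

G(s) has no poles at the origin.
This is a Type 0 system. Kp = lim_{s→0} G(s) = 10/11.
e_ss = 1/(1 + Kp) = 1/(1 + 10/11) = 11/21 ≈ 0.5238.

e_ss = 0.5238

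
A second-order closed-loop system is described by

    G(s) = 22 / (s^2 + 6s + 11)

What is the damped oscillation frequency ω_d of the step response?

Comparing s^2 + 6s + 11 to s^2 + 2ζωₙs + ωₙ²: ωₙ = √11 ≈ 3.317 rad/s and ζ = 6/(2·√11) ≈ 0.9045.
ζωₙ = 6/2 = 3, so ω_d = ωₙ√(1−ζ²) = √(ωₙ² − (ζωₙ)²) = √(11 − 3²) = √2 ≈ 1.414 rad/s.

ω_d ≈ 1.414 rad/s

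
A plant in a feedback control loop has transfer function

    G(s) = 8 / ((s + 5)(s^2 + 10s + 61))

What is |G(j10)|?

Substitute s = j10: numerator = 8, denominator = -1195 + j110.
|G(j10)| = |8| / |-1195 + j110| = 8 / 1200.1 ≈ 0.006666.

|G(j10)| ≈ 0.006666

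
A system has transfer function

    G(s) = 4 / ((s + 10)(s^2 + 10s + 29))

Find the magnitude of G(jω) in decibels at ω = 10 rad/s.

|G(j10)|_dB ≈ -52.7 dB

Substitute s = j10: numerator = 4, denominator = -1710 + j290.
|G(j10)| = |4| / |-1710 + j290| = 4 / 1734.4 ≈ 0.002306.
In decibels: 20·log₁₀(0.002306) ≈ -52.7 dB.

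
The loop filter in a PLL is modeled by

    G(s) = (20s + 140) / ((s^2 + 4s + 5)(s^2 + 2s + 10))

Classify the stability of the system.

The poles can be read from the denominator factors: s = -2 ± j, -1 ± 3j.
Since all poles lie strictly in the left half-plane, the system is stable.

stable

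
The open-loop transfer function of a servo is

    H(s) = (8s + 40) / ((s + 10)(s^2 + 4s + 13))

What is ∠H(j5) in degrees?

At s = j5: numerator = 40 + j40, denominator = -220 + j140.
∠H = ∠num − ∠den = 45° − (147.53°) = -102.5°.

∠H(j5) ≈ -102.5°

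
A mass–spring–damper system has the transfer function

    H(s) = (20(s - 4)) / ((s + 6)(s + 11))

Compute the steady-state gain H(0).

At s = 0 each factor (s + a) contributes a and each (s^2 + bs + c) contributes c.
H(0) = 20·(-4) / ((6) · (11)) = -80/66 = -40/33.

H(0) = -40/33 ≈ -1.212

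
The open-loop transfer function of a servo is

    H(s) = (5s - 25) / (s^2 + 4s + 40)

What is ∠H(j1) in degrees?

At s = j1: numerator = -25 + j5, denominator = 39 + j4.
∠H = ∠num − ∠den = 168.69° − (5.8560°) = 162.8°.

∠H(j1) ≈ 162.8°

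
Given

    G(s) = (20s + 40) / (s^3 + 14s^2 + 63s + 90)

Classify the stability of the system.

The denominator s^3 + 14s^2 + 63s + 90 factors as (s + 3)(s + 6)(s + 5), giving poles at s = -3, -6, -5.
Since all poles lie strictly in the left half-plane, the system is stable.

stable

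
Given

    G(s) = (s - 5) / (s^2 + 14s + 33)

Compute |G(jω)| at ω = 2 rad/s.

Substitute s = j2: numerator = -5 + j2, denominator = 29 + j28.
|G(j2)| = |-5 + j2| / |29 + j28| = 5.3852 / 40.311 ≈ 0.1336.

|G(j2)| ≈ 0.1336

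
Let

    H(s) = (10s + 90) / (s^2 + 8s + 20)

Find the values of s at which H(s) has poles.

s = -4 ± 2j

The poles are the roots of the denominator s^2 + 8s + 20 = 0.
Using the quadratic formula: s = (-8 ± √(-16))/2 = -4 ± 2j.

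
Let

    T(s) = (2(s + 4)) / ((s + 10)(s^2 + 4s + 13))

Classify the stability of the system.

The poles can be read from the denominator factors: s = -10, -2 + 3j, -2 - 3j.
Since all poles lie strictly in the left half-plane, the system is stable.

stable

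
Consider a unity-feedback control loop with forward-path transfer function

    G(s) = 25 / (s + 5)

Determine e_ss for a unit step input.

G(s) has no poles at the origin.
This is a Type 0 system. Kp = lim_{s→0} G(s) = 25/5 = 5.
e_ss = 1/(1 + Kp) = 1/(1 + 5) = 1/6 ≈ 0.1667.

e_ss = 0.1667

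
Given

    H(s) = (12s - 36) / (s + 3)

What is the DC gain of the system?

Set s = 0: H(0) = (-36) / (3) = -12.

H(0) = -12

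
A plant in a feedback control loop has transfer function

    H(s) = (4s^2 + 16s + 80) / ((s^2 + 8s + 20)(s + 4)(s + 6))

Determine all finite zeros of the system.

Set the numerator to zero: 4s^2 + 16s + 80 = 0, i.e. 4·(s^2 + 4s + 20) = 0.
Factoring: (s^2 + 4s + 20) = 0.

s = -2 + 4j, -2 - 4j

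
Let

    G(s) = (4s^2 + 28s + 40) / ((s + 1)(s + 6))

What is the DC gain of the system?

G(0) = 20/3 ≈ 6.667

Set s = 0: G(0) = (40) / (6) = 20/3.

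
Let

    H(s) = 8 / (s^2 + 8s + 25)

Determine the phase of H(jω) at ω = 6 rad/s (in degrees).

∠H(j6) ≈ -102.9°

At s = j6: numerator = 8, denominator = -11 + j48.
∠H = ∠num − ∠den = 0° − (102.91°) = -102.9°.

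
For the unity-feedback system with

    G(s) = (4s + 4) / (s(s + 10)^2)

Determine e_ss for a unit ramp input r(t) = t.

G(s) has one pole at the origin.
This is a Type 1 system. Kv = lim_{s→0} s·G(s) = 4/100 = 1/25.
e_ss = 1/Kv = 1/(1/25) = 25.

e_ss = 25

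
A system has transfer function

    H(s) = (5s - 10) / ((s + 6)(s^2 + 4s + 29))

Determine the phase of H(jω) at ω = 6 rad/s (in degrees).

At s = j6: numerator = -10 + j30, denominator = -186 + j102.
∠H = ∠num − ∠den = 108.43° − (151.26°) = -42.83°.

∠H(j6) ≈ -42.83°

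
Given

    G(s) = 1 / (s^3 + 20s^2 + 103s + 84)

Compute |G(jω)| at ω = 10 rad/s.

|G(j10)| ≈ 0.0005219

Substitute s = j10: numerator = 1, denominator = -1916 + j30.
|G(j10)| = |1| / |-1916 + j30| = 1 / 1916.2 ≈ 0.0005219.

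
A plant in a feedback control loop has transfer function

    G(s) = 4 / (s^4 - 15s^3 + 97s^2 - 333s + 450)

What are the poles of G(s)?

The poles are the roots of the denominator s^4 - 15s^3 + 97s^2 - 333s + 450 = 0.
Trying s = 6: the polynomial evaluates to 0, so (s - 6) is a factor.
Dividing out leaves s^3 - 9s^2 + 43s - 75 = 0.
This factors further as (s^2 - 6s + 25)(s - 3) = 0.

s = 3 + 4j, 3 - 4j, 6, 3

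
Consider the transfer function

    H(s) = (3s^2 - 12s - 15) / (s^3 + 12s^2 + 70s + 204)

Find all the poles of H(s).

The poles are the roots of the denominator s^3 + 12s^2 + 70s + 204 = 0.
Trying s = -6: the polynomial evaluates to 0, so (s + 6) is a factor.
Dividing out leaves s^2 + 6s + 34 = 0.
The quadratic formula then gives s = -3 ± 5j.

s = -3 + 5j, -3 - 5j, -6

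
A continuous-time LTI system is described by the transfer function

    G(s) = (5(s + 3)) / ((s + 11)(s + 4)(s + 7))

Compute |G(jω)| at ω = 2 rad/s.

Substitute s = j2: numerator = 15 + j10, denominator = 220 + j290.
|G(j2)| = |15 + j10| / |220 + j290| = 18.028 / 364.01 ≈ 0.04953.

|G(j2)| ≈ 0.04953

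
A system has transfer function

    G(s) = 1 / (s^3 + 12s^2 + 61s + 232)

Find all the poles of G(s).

s = -2 + 5j, -2 - 5j, -8

The poles are the roots of the denominator s^3 + 12s^2 + 61s + 232 = 0.
Trying s = -8: the polynomial evaluates to 0, so (s + 8) is a factor.
Dividing out leaves s^2 + 4s + 29 = 0.
The quadratic formula then gives s = -2 ± 5j.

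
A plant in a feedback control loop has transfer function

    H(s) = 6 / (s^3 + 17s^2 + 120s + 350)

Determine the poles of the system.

The poles are the roots of the denominator s^3 + 17s^2 + 120s + 350 = 0.
Trying s = -7: the polynomial evaluates to 0, so (s + 7) is a factor.
Dividing out leaves s^2 + 10s + 50 = 0.
The quadratic formula then gives s = -5 ± 5j.

s = -5 + 5j, -5 - 5j, -7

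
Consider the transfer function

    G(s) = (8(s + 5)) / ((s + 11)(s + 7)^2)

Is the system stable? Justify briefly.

The poles can be read from the denominator factors: s = -11, -7, -7.
Since all poles lie strictly in the left half-plane, the system is stable.

stable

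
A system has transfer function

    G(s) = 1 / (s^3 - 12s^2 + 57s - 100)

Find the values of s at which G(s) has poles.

s = 4 + 3j, 4 - 3j, 4

The poles are the roots of the denominator s^3 - 12s^2 + 57s - 100 = 0.
Trying s = 4: the polynomial evaluates to 0, so (s - 4) is a factor.
Dividing out leaves s^2 - 8s + 25 = 0.
The quadratic formula then gives s = 4 ± 3j.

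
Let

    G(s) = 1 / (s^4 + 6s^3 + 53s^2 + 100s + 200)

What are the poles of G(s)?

The poles are the roots of the denominator s^4 + 6s^3 + 53s^2 + 100s + 200 = 0.
No real roots exist; factor into two real quadratics: (s^2 + 4s + 40)(s^2 + 2s + 5) = 0.
Each quadratic gives a conjugate pair via the quadratic formula.

s = -2 + 6j, -2 - 6j, -1 + 2j, -1 - 2j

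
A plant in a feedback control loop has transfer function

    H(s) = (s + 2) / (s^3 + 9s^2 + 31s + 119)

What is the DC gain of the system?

Set s = 0: H(0) = (2) / (119) = 2/119.

H(0) = 2/119 ≈ 0.01681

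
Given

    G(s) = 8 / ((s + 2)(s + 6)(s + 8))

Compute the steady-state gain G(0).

At s = 0 each factor (s + a) contributes a and each (s^2 + bs + c) contributes c.
G(0) = 8·1 / ((2) · (6) · (8)) = 8/96 = 1/12.

G(0) = 1/12 ≈ 0.08333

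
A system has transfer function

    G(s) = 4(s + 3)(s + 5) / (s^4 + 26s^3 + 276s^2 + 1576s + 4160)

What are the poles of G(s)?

s = -4 + 6j, -4 - 6j, -10, -8

The poles are the roots of the denominator s^4 + 26s^3 + 276s^2 + 1576s + 4160 = 0.
Trying s = -10: the polynomial evaluates to 0, so (s + 10) is a factor.
Dividing out leaves s^3 + 16s^2 + 116s + 416 = 0.
This factors further as (s^2 + 8s + 52)(s + 8) = 0.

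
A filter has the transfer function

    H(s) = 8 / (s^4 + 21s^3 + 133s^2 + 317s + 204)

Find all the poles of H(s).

The poles are the roots of the denominator s^4 + 21s^3 + 133s^2 + 317s + 204 = 0.
Trying s = -12: the polynomial evaluates to 0, so (s + 12) is a factor.
Dividing out leaves s^3 + 9s^2 + 25s + 17 = 0.
This factors further as (s^2 + 8s + 17)(s + 1) = 0.

s = -4 + j, -4 - j, -12, -1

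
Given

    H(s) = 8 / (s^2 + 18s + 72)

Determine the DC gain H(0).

Set s = 0: H(0) = (8) / (72) = 1/9.

H(0) = 1/9 ≈ 0.1111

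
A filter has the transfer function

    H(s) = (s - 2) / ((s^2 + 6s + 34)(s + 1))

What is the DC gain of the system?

H(0) = -1/17 ≈ -0.05882

At s = 0 each factor (s + a) contributes a and each (s^2 + bs + c) contributes c.
H(0) = 1·(-2) / ((34) · (1)) = -2/34 = -1/17.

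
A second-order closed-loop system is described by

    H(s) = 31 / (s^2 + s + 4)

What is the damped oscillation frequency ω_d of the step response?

ω_d ≈ 1.936 rad/s

Comparing s^2 + s + 4 to s^2 + 2ζωₙs + ωₙ²: ωₙ = 2 rad/s and ζ = 1/(2·2) = 0.25.
ζωₙ = 1/2 = 0.5, so ω_d = ωₙ√(1−ζ²) = √(ωₙ² − (ζωₙ)²) = √(4 − 0.5²) = √3.75 ≈ 1.936 rad/s.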